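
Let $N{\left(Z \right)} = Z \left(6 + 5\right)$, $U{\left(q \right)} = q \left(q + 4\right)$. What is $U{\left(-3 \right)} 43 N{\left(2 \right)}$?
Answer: $-2838$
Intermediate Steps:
$U{\left(q \right)} = q \left(4 + q\right)$
$N{\left(Z \right)} = 11 Z$ ($N{\left(Z \right)} = Z 11 = 11 Z$)
$U{\left(-3 \right)} 43 N{\left(2 \right)} = - 3 \left(4 - 3\right) 43 \cdot 11 \cdot 2 = \left(-3\right) 1 \cdot 43 \cdot 22 = \left(-3\right) 43 \cdot 22 = \left(-129\right) 22 = -2838$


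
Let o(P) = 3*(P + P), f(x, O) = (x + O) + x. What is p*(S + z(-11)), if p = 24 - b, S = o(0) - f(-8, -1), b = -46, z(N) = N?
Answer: 420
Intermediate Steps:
f(x, O) = O + 2*x (f(x, O) = (O + x) + x = O + 2*x)
o(P) = 6*P (o(P) = 3*(2*P) = 6*P)
S = 17 (S = 6*0 - (-1 + 2*(-8)) = 0 - (-1 - 16) = 0 - 1*(-17) = 0 + 17 = 17)
p = 70 (p = 24 - 1*(-46) = 24 + 46 = 70)
p*(S + z(-11)) = 70*(17 - 11) = 70*6 = 420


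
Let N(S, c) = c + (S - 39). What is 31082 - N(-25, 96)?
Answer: 31050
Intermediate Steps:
N(S, c) = -39 + S + c (N(S, c) = c + (-39 + S) = -39 + S + c)
31082 - N(-25, 96) = 31082 - (-39 - 25 + 96) = 31082 - 1*32 = 31082 - 32 = 31050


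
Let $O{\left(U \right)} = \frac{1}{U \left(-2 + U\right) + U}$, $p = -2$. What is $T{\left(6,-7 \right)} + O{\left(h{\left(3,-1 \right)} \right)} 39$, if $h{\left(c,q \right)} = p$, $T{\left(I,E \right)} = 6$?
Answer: $\frac{25}{2} \approx 12.5$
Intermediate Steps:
$h{\left(c,q \right)} = -2$
$O{\left(U \right)} = \frac{1}{U + U \left(-2 + U\right)}$
$T{\left(6,-7 \right)} + O{\left(h{\left(3,-1 \right)} \right)} 39 = 6 + \frac{1}{\left(-2\right) \left(-1 - 2\right)} 39 = 6 + - \frac{1}{2 \left(-3\right)} 39 = 6 + \left(- \frac{1}{2}\right) \left(- \frac{1}{3}\right) 39 = 6 + \frac{1}{6} \cdot 39 = 6 + \frac{13}{2} = \frac{25}{2}$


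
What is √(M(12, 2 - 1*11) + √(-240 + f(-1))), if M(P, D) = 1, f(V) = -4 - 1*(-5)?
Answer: √(1 + I*√239) ≈ 2.8716 + 2.6918*I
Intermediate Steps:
f(V) = 1 (f(V) = -4 + 5 = 1)
√(M(12, 2 - 1*11) + √(-240 + f(-1))) = √(1 + √(-240 + 1)) = √(1 + √(-239)) = √(1 + I*√239)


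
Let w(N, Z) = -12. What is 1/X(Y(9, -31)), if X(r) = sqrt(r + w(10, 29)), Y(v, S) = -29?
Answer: -I*sqrt(41)/41 ≈ -0.15617*I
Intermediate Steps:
X(r) = sqrt(-12 + r) (X(r) = sqrt(r - 12) = sqrt(-12 + r))
1/X(Y(9, -31)) = 1/(sqrt(-12 - 29)) = 1/(sqrt(-41)) = 1/(I*sqrt(41)) = -I*sqrt(41)/41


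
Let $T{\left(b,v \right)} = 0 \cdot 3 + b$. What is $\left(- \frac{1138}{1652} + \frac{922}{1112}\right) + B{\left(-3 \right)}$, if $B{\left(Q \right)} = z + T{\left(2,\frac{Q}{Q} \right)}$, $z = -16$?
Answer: $- \frac{3182581}{229628} \approx -13.86$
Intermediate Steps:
$T{\left(b,v \right)} = b$ ($T{\left(b,v \right)} = 0 + b = b$)
$B{\left(Q \right)} = -14$ ($B{\left(Q \right)} = -16 + 2 = -14$)
$\left(- \frac{1138}{1652} + \frac{922}{1112}\right) + B{\left(-3 \right)} = \left(- \frac{1138}{1652} + \frac{922}{1112}\right) - 14 = \left(\left(-1138\right) \frac{1}{1652} + 922 \cdot \frac{1}{1112}\right) - 14 = \left(- \frac{569}{826} + \frac{461}{556}\right) - 14 = \frac{32211}{229628} - 14 = - \frac{3182581}{229628}$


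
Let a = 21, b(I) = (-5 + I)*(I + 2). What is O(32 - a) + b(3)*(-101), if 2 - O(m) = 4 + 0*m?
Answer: 1008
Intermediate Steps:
b(I) = (-5 + I)*(2 + I)
O(m) = -2 (O(m) = 2 - (4 + 0*m) = 2 - (4 + 0) = 2 - 1*4 = 2 - 4 = -2)
O(32 - a) + b(3)*(-101) = -2 + (-10 + 3² - 3*3)*(-101) = -2 + (-10 + 9 - 9)*(-101) = -2 - 10*(-101) = -2 + 1010 = 1008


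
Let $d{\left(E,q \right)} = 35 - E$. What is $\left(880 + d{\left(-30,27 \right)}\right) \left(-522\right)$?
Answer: $-493290$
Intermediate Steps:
$\left(880 + d{\left(-30,27 \right)}\right) \left(-522\right) = \left(880 + \left(35 - -30\right)\right) \left(-522\right) = \left(880 + \left(35 + 30\right)\right) \left(-522\right) = \left(880 + 65\right) \left(-522\right) = 945 \left(-522\right) = -493290$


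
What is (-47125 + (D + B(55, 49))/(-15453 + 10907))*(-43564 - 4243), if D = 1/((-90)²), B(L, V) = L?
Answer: 82957836348241307/36822600 ≈ 2.2529e+9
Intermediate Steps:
D = 1/8100 ≈ 0.00012346
(-47125 + (D + B(55, 49))/(-15453 + 10907))*(-43564 - 4243) = (-47125 + (1/8100 + 55)/(-15453 + 10907))*(-43564 - 4243) = (-47125 + (445501/8100)/(-4546))*(-47807) = (-47125 + (445501/8100)*(-1/4546))*(-47807) = (-47125 - 445501/36822600)*(-47807) = -1735265470501/36822600*(-47807) = 82957836348241307/36822600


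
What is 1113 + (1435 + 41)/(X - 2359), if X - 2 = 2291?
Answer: 11997/11 ≈ 1090.6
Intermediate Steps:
X = 2293 (X = 2 + 2291 = 2293)
1113 + (1435 + 41)/(X - 2359) = 1113 + (1435 + 41)/(2293 - 2359) = 1113 + 1476/(-66) = 1113 + 1476*(-1/66) = 1113 - 246/11 = 11997/11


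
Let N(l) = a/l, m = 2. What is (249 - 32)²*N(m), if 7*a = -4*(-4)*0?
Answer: 0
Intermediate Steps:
a = 0 (a = (-4*(-4)*0)/7 = (16*0)/7 = (⅐)*0 = 0)
N(l) = 0 (N(l) = 0/l = 0)
(249 - 32)²*N(m) = (249 - 32)²*0 = 217²*0 = 47089*0 = 0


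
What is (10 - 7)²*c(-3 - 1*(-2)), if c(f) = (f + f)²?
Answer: 36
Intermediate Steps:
c(f) = 4*f² (c(f) = (2*f)² = 4*f²)
(10 - 7)²*c(-3 - 1*(-2)) = (10 - 7)²*(4*(-3 - 1*(-2))²) = 3²*(4*(-3 + 2)²) = 9*(4*(-1)²) = 9*(4*1) = 9*4 = 36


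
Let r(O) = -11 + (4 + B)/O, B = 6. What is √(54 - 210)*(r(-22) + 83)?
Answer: 1574*I*√39/11 ≈ 893.6*I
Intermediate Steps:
r(O) = -11 + 10/O (r(O) = -11 + (4 + 6)/O = -11 + 10/O)
√(54 - 210)*(r(-22) + 83) = √(54 - 210)*((-11 + 10/(-22)) + 83) = √(-156)*((-11 + 10*(-1/22)) + 83) = (2*I*√39)*((-11 - 5/11) + 83) = (2*I*√39)*(-126/11 + 83) = (2*I*√39)*(787/11) = 1574*I*√39/11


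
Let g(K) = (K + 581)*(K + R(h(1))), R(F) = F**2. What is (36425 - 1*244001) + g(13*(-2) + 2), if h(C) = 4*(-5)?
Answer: 1856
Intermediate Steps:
h(C) = -20
g(K) = (400 + K)*(581 + K) (g(K) = (K + 581)*(K + (-20)**2) = (581 + K)*(K + 400) = (581 + K)*(400 + K) = (400 + K)*(581 + K))
(36425 - 1*244001) + g(13*(-2) + 2) = (36425 - 1*244001) + (232400 + (13*(-2) + 2)**2 + 981*(13*(-2) + 2)) = (36425 - 244001) + (232400 + (-26 + 2)**2 + 981*(-26 + 2)) = -207576 + (232400 + (-24)**2 + 981*(-24)) = -207576 + (232400 + 576 - 23544) = -207576 + 209432 = 1856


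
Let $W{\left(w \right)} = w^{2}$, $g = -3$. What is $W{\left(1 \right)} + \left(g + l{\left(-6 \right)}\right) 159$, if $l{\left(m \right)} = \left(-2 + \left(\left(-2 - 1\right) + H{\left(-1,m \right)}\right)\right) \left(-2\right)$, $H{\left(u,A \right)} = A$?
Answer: $3022$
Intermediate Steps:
$l{\left(m \right)} = 10 - 2 m$ ($l{\left(m \right)} = \left(-2 + \left(\left(-2 - 1\right) + m\right)\right) \left(-2\right) = \left(-2 + \left(-3 + m\right)\right) \left(-2\right) = \left(-5 + m\right) \left(-2\right) = 10 - 2 m$)
$W{\left(1 \right)} + \left(g + l{\left(-6 \right)}\right) 159 = 1^{2} + \left(-3 + \left(10 - -12\right)\right) 159 = 1 + \left(-3 + \left(10 + 12\right)\right) 159 = 1 + \left(-3 + 22\right) 159 = 1 + 19 \cdot 159 = 1 + 3021 = 3022$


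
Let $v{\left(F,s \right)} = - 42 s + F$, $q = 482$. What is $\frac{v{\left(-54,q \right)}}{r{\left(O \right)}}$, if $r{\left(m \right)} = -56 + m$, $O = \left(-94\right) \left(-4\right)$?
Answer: $- \frac{10149}{160} \approx -63.431$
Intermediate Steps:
$v{\left(F,s \right)} = F - 42 s$
$O = 376$
$\frac{v{\left(-54,q \right)}}{r{\left(O \right)}} = \frac{-54 - 20244}{-56 + 376} = \frac{-54 - 20244}{320} = \left(-20298\right) \frac{1}{320} = - \frac{10149}{160}$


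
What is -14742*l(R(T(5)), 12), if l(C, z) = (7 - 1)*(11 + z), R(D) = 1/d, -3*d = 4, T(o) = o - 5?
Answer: -2034396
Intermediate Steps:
T(o) = -5 + o
d = -4/3 (d = -⅓*4 = -4/3 ≈ -1.3333)
R(D) = -¾ (R(D) = 1/(-4/3) = -¾)
l(C, z) = 66 + 6*z (l(C, z) = 6*(11 + z) = 66 + 6*z)
-14742*l(R(T(5)), 12) = -14742*(66 + 6*12) = -14742*(66 + 72) = -14742*138 = -2034396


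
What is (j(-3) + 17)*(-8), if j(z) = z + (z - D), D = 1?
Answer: -80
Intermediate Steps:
j(z) = -1 + 2*z (j(z) = z + (z - 1*1) = z + (z - 1) = z + (-1 + z) = -1 + 2*z)
(j(-3) + 17)*(-8) = ((-1 + 2*(-3)) + 17)*(-8) = ((-1 - 6) + 17)*(-8) = (-7 + 17)*(-8) = 10*(-8) = -80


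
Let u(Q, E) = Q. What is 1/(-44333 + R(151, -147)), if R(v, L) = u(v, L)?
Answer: -1/44182 ≈ -2.2634e-5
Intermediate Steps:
R(v, L) = v
1/(-44333 + R(151, -147)) = 1/(-44333 + 151) = 1/(-44182) = -1/44182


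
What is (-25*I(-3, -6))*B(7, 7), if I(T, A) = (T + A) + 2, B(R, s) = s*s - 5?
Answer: 7700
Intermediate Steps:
B(R, s) = -5 + s² (B(R, s) = s² - 5 = -5 + s²)
I(T, A) = 2 + A + T (I(T, A) = (A + T) + 2 = 2 + A + T)
(-25*I(-3, -6))*B(7, 7) = (-25*(2 - 6 - 3))*(-5 + 7²) = (-25*(-7))*(-5 + 49) = 175*44 = 7700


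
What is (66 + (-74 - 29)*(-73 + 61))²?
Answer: 1695204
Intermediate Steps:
(66 + (-74 - 29)*(-73 + 61))² = (66 - 103*(-12))² = (66 + 1236)² = 1302² = 1695204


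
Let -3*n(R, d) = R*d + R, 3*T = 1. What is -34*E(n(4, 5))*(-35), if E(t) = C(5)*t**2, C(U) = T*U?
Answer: 380800/3 ≈ 1.2693e+5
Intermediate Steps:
T = 1/3 (T = (1/3)*1 = 1/3 ≈ 0.33333)
C(U) = U/3
n(R, d) = -R/3 - R*d/3 (n(R, d) = -(R*d + R)/3 = -(R + R*d)/3 = -R/3 - R*d/3)
E(t) = 5*t**2/3 (E(t) = ((1/3)*5)*t**2 = 5*t**2/3)
-34*E(n(4, 5))*(-35) = -170*(-1/3*4*(1 + 5))**2/3*(-35) = -170*(-1/3*4*6)**2/3*(-35) = -170*(-8)**2/3*(-35) = -170*64/3*(-35) = -34*320/3*(-35) = -10880/3*(-35) = 380800/3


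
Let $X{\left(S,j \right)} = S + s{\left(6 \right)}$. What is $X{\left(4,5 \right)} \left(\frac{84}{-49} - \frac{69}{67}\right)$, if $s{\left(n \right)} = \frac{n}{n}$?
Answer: $- \frac{6435}{469} \approx -13.721$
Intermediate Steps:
$s{\left(n \right)} = 1$
$X{\left(S,j \right)} = 1 + S$ ($X{\left(S,j \right)} = S + 1 = 1 + S$)
$X{\left(4,5 \right)} \left(\frac{84}{-49} - \frac{69}{67}\right) = \left(1 + 4\right) \left(\frac{84}{-49} - \frac{69}{67}\right) = 5 \left(84 \left(- \frac{1}{49}\right) - \frac{69}{67}\right) = 5 \left(- \frac{12}{7} - \frac{69}{67}\right) = 5 \left(- \frac{1287}{469}\right) = - \frac{6435}{469}$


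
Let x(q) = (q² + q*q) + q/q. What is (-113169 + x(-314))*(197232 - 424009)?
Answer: -19054710648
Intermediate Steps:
x(q) = 1 + 2*q² (x(q) = (q² + q²) + 1 = 2*q² + 1 = 1 + 2*q²)
(-113169 + x(-314))*(197232 - 424009) = (-113169 + (1 + 2*(-314)²))*(197232 - 424009) = (-113169 + (1 + 2*98596))*(-226777) = (-113169 + (1 + 197192))*(-226777) = (-113169 + 197193)*(-226777) = 84024*(-226777) = -19054710648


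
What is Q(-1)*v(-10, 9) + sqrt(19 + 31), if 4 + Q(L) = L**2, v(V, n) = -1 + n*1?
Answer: -24 + 5*sqrt(2) ≈ -16.929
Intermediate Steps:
v(V, n) = -1 + n
Q(L) = -4 + L**2
Q(-1)*v(-10, 9) + sqrt(19 + 31) = (-4 + (-1)**2)*(-1 + 9) + sqrt(19 + 31) = (-4 + 1)*8 + sqrt(50) = -3*8 + 5*sqrt(2) = -24 + 5*sqrt(2)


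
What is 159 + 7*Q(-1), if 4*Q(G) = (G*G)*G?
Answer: 629/4 ≈ 157.25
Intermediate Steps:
Q(G) = G³/4 (Q(G) = ((G*G)*G)/4 = (G²*G)/4 = G³/4)
159 + 7*Q(-1) = 159 + 7*((¼)*(-1)³) = 159 + 7*((¼)*(-1)) = 159 + 7*(-¼) = 159 - 7/4 = 629/4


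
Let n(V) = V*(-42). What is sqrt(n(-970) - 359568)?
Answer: 326*I*sqrt(3) ≈ 564.65*I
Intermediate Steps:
n(V) = -42*V
sqrt(n(-970) - 359568) = sqrt(-42*(-970) - 359568) = sqrt(40740 - 359568) = sqrt(-318828) = 326*I*sqrt(3)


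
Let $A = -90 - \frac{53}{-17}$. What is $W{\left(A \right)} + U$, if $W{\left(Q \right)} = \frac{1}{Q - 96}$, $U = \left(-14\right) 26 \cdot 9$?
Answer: $- \frac{10185101}{3109} \approx -3276.0$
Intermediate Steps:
$U = -3276$ ($U = \left(-364\right) 9 = -3276$)
$A = - \frac{1477}{17}$ ($A = -90 - - \frac{53}{17} = -90 + \frac{53}{17} = - \frac{1477}{17} \approx -86.882$)
$W{\left(Q \right)} = \frac{1}{-96 + Q}$
$W{\left(A \right)} + U = \frac{1}{-96 - \frac{1477}{17}} - 3276 = \frac{1}{- \frac{3109}{17}} - 3276 = - \frac{17}{3109} - 3276 = - \frac{10185101}{3109}$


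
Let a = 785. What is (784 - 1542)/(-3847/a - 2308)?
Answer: 595030/1815627 ≈ 0.32773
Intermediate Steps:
(784 - 1542)/(-3847/a - 2308) = (784 - 1542)/(-3847/785 - 2308) = -758/(-3847*1/785 - 2308) = -758/(-3847/785 - 2308) = -758/(-1815627/785) = -758*(-785/1815627) = 595030/1815627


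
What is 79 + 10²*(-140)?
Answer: -13921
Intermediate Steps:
79 + 10²*(-140) = 79 + 100*(-140) = 79 - 14000 = -13921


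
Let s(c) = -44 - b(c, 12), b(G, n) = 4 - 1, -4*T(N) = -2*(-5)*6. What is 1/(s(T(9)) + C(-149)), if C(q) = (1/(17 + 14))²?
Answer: -961/45166 ≈ -0.021277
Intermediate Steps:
T(N) = -15 (T(N) = -(-2*(-5))*6/4 = -5*6/2 = -¼*60 = -15)
b(G, n) = 3
s(c) = -47 (s(c) = -44 - 1*3 = -44 - 3 = -47)
C(q) = 1/961 (C(q) = (1/31)² = 1/961)
1/(s(T(9)) + C(-149)) = 1/(-47 + 1/961) = 1/(-45166/961) = -961/45166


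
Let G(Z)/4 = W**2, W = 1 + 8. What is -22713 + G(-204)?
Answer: -22389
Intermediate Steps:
W = 9
G(Z) = 324 (G(Z) = 4*9**2 = 4*81 = 324)
-22713 + G(-204) = -22713 + 324 = -22389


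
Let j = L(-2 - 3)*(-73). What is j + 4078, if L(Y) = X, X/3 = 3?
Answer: 3421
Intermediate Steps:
X = 9 (X = 3*3 = 9)
L(Y) = 9
j = -657 (j = 9*(-73) = -657)
j + 4078 = -657 + 4078 = 3421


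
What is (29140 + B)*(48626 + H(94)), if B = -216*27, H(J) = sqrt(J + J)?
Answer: 1133374808 + 46616*sqrt(47) ≈ 1.1337e+9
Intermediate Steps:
H(J) = sqrt(2)*sqrt(J) (H(J) = sqrt(2*J) = sqrt(2)*sqrt(J))
B = -5832
(29140 + B)*(48626 + H(94)) = (29140 - 5832)*(48626 + sqrt(2)*sqrt(94)) = 23308*(48626 + 2*sqrt(47)) = 1133374808 + 46616*sqrt(47)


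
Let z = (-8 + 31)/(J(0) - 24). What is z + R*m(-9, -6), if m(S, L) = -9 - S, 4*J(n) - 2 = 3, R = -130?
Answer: -92/91 ≈ -1.0110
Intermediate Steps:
J(n) = 5/4 (J(n) = 1/2 + (1/4)*3 = 1/2 + 3/4 = 5/4)
z = -92/91 (z = (-8 + 31)/(5/4 - 24) = 23/(-91/4) = 23*(-4/91) = -92/91 ≈ -1.0110)
z + R*m(-9, -6) = -92/91 - 130*(-9 - 1*(-9)) = -92/91 - 130*(-9 + 9) = -92/91 - 130*0 = -92/91 + 0 = -92/91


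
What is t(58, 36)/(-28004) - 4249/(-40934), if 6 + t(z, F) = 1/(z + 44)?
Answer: 6080944133/58462102536 ≈ 0.10402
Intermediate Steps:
t(z, F) = -6 + 1/(44 + z) (t(z, F) = -6 + 1/(z + 44) = -6 + 1/(44 + z))
t(58, 36)/(-28004) - 4249/(-40934) = ((-263 - 6*58)/(44 + 58))/(-28004) - 4249/(-40934) = ((-263 - 348)/102)*(-1/28004) - 4249*(-1/40934) = ((1/102)*(-611))*(-1/28004) + 4249/40934 = -611/102*(-1/28004) + 4249/40934 = 611/2856408 + 4249/40934 = 6080944133/58462102536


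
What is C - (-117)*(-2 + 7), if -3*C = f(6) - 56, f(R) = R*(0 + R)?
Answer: 1775/3 ≈ 591.67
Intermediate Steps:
f(R) = R² (f(R) = R*R = R²)
C = 20/3 (C = -(6² - 56)/3 = -(36 - 56)/3 = -⅓*(-20) = 20/3 ≈ 6.6667)
C - (-117)*(-2 + 7) = 20/3 - (-117)*(-2 + 7) = 20/3 - (-117)*5 = 20/3 - 39*(-15) = 20/3 + 585 = 1775/3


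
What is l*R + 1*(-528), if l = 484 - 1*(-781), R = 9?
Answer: 10857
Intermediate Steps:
l = 1265 (l = 484 + 781 = 1265)
l*R + 1*(-528) = 1265*9 + 1*(-528) = 11385 - 528 = 10857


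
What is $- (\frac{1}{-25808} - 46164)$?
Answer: $\frac{1191400513}{25808} \approx 46164.0$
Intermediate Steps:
$- (\frac{1}{-25808} - 46164) = - (- \frac{1}{25808} - 46164) = \left(-1\right) \left(- \frac{1191400513}{25808}\right) = \frac{1191400513}{25808}$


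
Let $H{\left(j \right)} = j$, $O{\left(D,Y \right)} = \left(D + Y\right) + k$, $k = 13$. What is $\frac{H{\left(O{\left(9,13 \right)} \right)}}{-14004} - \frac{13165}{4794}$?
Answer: $- \frac{30755075}{11189196} \approx -2.7486$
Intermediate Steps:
$O{\left(D,Y \right)} = 13 + D + Y$ ($O{\left(D,Y \right)} = \left(D + Y\right) + 13 = 13 + D + Y$)
$\frac{H{\left(O{\left(9,13 \right)} \right)}}{-14004} - \frac{13165}{4794} = \frac{13 + 9 + 13}{-14004} - \frac{13165}{4794} = 35 \left(- \frac{1}{14004}\right) - \frac{13165}{4794} = - \frac{35}{14004} - \frac{13165}{4794} = - \frac{30755075}{11189196}$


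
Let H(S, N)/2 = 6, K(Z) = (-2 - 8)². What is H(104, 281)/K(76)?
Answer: 3/25 ≈ 0.12000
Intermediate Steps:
K(Z) = 100 (K(Z) = (-10)² = 100)
H(S, N) = 12 (H(S, N) = 2*6 = 12)
H(104, 281)/K(76) = 12/100 = 12*(1/100) = 3/25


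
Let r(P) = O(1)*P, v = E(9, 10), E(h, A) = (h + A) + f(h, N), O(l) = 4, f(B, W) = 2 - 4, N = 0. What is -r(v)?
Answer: -68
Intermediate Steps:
f(B, W) = -2
E(h, A) = -2 + A + h (E(h, A) = (h + A) - 2 = (A + h) - 2 = -2 + A + h)
v = 17 (v = -2 + 10 + 9 = 17)
r(P) = 4*P
-r(v) = -4*17 = -1*68 = -68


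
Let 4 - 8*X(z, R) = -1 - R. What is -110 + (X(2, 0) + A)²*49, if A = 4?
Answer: 60041/64 ≈ 938.14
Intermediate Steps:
X(z, R) = 5/8 + R/8 (X(z, R) = ½ - (-1 - R)/8 = ½ + (⅛ + R/8) = 5/8 + R/8)
-110 + (X(2, 0) + A)²*49 = -110 + ((5/8 + (⅛)*0) + 4)²*49 = -110 + ((5/8 + 0) + 4)²*49 = -110 + (5/8 + 4)²*49 = -110 + (37/8)²*49 = -110 + (1369/64)*49 = -110 + 67081/64 = 60041/64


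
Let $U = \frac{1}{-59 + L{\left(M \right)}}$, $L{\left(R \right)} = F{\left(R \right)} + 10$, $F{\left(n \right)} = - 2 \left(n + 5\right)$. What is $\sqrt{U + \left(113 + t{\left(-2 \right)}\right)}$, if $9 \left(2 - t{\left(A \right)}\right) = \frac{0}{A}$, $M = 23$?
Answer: $\frac{\sqrt{1267770}}{105} \approx 10.723$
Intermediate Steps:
$F{\left(n \right)} = -10 - 2 n$ ($F{\left(n \right)} = - 2 \left(5 + n\right) = -10 - 2 n$)
$L{\left(R \right)} = - 2 R$ ($L{\left(R \right)} = \left(-10 - 2 R\right) + 10 = - 2 R$)
$t{\left(A \right)} = 2$ ($t{\left(A \right)} = 2 - \frac{0 \frac{1}{A}}{9} = 2 - 0 = 2 + 0 = 2$)
$U = - \frac{1}{105}$ ($U = \frac{1}{-59 - 46} = \frac{1}{-105} = - \frac{1}{105} \approx -0.0095238$)
$\sqrt{U + \left(113 + t{\left(-2 \right)}\right)} = \sqrt{- \frac{1}{105} + \left(113 + 2\right)} = \sqrt{- \frac{1}{105} + 115} = \sqrt{\frac{12074}{105}} = \frac{\sqrt{1267770}}{105}$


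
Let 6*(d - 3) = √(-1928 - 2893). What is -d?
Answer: -3 - I*√4821/6 ≈ -3.0 - 11.572*I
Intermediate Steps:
d = 3 + I*√4821/6 (d = 3 + √(-1928 - 2893)/6 = 3 + √(-4821)/6 = 3 + (I*√4821)/6 = 3 + I*√4821/6 ≈ 3.0 + 11.572*I)
-d = -(3 + I*√4821/6) = -3 - I*√4821/6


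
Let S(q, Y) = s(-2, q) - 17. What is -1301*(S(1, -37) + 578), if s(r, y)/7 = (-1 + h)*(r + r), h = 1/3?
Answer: -2262439/3 ≈ -7.5415e+5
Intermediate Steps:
h = ⅓ ≈ 0.33333
s(r, y) = -28*r/3 (s(r, y) = 7*((-1 + ⅓)*(r + r)) = 7*(-4*r/3) = -28*r/3)
S(q, Y) = 5/3 (S(q, Y) = -28/3*(-2) - 17 = 56/3 - 17 = 5/3)
-1301*(S(1, -37) + 578) = -1301*(5/3 + 578) = -1301*1739/3 = -2262439/3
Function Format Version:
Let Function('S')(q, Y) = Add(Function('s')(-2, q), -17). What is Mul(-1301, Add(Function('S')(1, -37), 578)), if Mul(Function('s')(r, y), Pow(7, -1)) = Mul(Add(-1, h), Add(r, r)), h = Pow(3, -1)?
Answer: Rational(-2262439, 3) ≈ -7.5415e+5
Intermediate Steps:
h = Rational(1, 3) ≈ 0.33333
Function('s')(r, y) = Mul(Rational(-28, 3), r) (Function('s')(r, y) = Mul(7, Mul(Add(-1, Rational(1, 3)), Add(r, r))) = Mul(7, Mul(Rational(-2, 3), Mul(2, r))) = Mul(7, Mul(Rational(-4, 3), r)) = Mul(Rational(-28, 3), r))
Function('S')(q, Y) = Rational(5, 3) (Function('S')(q, Y) = Add(Mul(Rational(-28, 3), -2), -17) = Add(Rational(56, 3), -17) = Rational(5, 3))
Mul(-1301, Add(Function('S')(1, -37), 578)) = Mul(-1301, Add(Rational(5, 3), 578)) = Mul(-1301, Rational(1739, 3)) = Rational(-2262439, 3)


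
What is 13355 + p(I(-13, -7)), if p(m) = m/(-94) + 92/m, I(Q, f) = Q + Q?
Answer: 8157912/611 ≈ 13352.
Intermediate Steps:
I(Q, f) = 2*Q
p(m) = 92/m - m/94 (p(m) = m*(-1/94) + 92/m = -m/94 + 92/m = 92/m - m/94)
13355 + p(I(-13, -7)) = 13355 + (92/((2*(-13))) - (-13)/47) = 13355 + (92/(-26) - 1/94*(-26)) = 13355 + (92*(-1/26) + 13/47) = 13355 + (-46/13 + 13/47) = 13355 - 1993/611 = 8157912/611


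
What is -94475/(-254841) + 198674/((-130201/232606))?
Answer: -11776894802933929/33180553041 ≈ -3.5493e+5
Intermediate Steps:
-94475/(-254841) + 198674/((-130201/232606)) = -94475*(-1/254841) + 198674/((-130201*1/232606)) = 94475/254841 + 198674/(-130201/232606) = 94475/254841 + 198674*(-232606/130201) = 94475/254841 - 46212764444/130201 = -11776894802933929/33180553041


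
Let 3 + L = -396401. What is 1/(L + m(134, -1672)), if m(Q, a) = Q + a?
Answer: -1/397942 ≈ -2.5129e-6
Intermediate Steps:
L = -396404 (L = -3 - 396401 = -396404)
1/(L + m(134, -1672)) = 1/(-396404 + (134 - 1672)) = 1/(-396404 - 1538) = 1/(-397942) = -1/397942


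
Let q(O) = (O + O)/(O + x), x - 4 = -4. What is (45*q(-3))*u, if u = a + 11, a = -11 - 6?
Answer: -540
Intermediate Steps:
x = 0 (x = 4 - 4 = 0)
a = -17
q(O) = 2 (q(O) = (O + O)/(O + 0) = (2*O)/O = 2)
u = -6 (u = -17 + 11 = -6)
(45*q(-3))*u = (45*2)*(-6) = 90*(-6) = -540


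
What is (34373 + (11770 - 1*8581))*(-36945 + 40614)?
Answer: 137814978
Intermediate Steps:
(34373 + (11770 - 1*8581))*(-36945 + 40614) = (34373 + (11770 - 8581))*3669 = (34373 + 3189)*3669 = 37562*3669 = 137814978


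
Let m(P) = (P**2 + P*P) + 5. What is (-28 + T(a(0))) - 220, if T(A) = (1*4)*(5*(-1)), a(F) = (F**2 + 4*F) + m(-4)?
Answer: -268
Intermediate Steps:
m(P) = 5 + 2*P**2 (m(P) = (P**2 + P**2) + 5 = 2*P**2 + 5 = 5 + 2*P**2)
a(F) = 37 + F**2 + 4*F (a(F) = (F**2 + 4*F) + (5 + 2*(-4)**2) = (F**2 + 4*F) + (5 + 2*16) = (F**2 + 4*F) + (5 + 32) = (F**2 + 4*F) + 37 = 37 + F**2 + 4*F)
T(A) = -20 (T(A) = 4*(-5) = -20)
(-28 + T(a(0))) - 220 = (-28 - 20) - 220 = -48 - 220 = -268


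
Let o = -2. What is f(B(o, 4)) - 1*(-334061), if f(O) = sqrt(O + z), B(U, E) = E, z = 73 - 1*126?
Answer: 334061 + 7*I ≈ 3.3406e+5 + 7.0*I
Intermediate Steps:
z = -53 (z = 73 - 126 = -53)
f(O) = sqrt(-53 + O) (f(O) = sqrt(O - 53) = sqrt(-53 + O))
f(B(o, 4)) - 1*(-334061) = sqrt(-53 + 4) - 1*(-334061) = sqrt(-49) + 334061 = 7*I + 334061 = 334061 + 7*I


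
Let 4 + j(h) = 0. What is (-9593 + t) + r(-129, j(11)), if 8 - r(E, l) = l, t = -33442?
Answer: -43023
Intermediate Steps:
j(h) = -4 (j(h) = -4 + 0 = -4)
r(E, l) = 8 - l
(-9593 + t) + r(-129, j(11)) = (-9593 - 33442) + (8 - 1*(-4)) = -43035 + (8 + 4) = -43035 + 12 = -43023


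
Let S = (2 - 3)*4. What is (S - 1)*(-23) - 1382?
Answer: -1267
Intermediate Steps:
S = -4 (S = -1*4 = -4)
(S - 1)*(-23) - 1382 = (-4 - 1)*(-23) - 1382 = -5*(-23) - 1382 = 115 - 1382 = -1267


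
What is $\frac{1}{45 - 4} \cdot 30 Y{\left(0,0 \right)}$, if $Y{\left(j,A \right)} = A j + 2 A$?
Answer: $0$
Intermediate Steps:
$Y{\left(j,A \right)} = 2 A + A j$
$\frac{1}{45 - 4} \cdot 30 Y{\left(0,0 \right)} = \frac{1}{45 - 4} \cdot 30 \cdot 0 \left(2 + 0\right) = \frac{1}{41} \cdot 30 \cdot 0 \cdot 2 = \frac{1}{41} \cdot 30 \cdot 0 = \frac{30}{41} \cdot 0 = 0$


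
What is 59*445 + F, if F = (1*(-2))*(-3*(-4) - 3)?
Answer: 26237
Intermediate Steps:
F = -18 (F = -2*(12 - 3) = -2*9 = -18)
59*445 + F = 59*445 - 18 = 26255 - 18 = 26237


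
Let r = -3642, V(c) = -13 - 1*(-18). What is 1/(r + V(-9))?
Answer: -1/3637 ≈ -0.00027495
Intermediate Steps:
V(c) = 5 (V(c) = -13 + 18 = 5)
1/(r + V(-9)) = 1/(-3642 + 5) = 1/(-3637) = -1/3637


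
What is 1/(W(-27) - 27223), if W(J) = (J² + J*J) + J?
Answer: -1/25792 ≈ -3.8772e-5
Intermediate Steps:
W(J) = J + 2*J² (W(J) = (J² + J²) + J = 2*J² + J = J + 2*J²)
1/(W(-27) - 27223) = 1/(-27*(1 + 2*(-27)) - 27223) = 1/(-27*(1 - 54) - 27223) = 1/(-27*(-53) - 27223) = 1/(1431 - 27223) = 1/(-25792) = -1/25792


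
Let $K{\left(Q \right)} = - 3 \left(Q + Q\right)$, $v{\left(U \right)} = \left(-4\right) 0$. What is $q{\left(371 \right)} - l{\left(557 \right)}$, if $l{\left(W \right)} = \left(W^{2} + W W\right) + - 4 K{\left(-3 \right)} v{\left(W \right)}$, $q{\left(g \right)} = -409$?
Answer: $-620907$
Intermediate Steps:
$v{\left(U \right)} = 0$
$K{\left(Q \right)} = - 6 Q$ ($K{\left(Q \right)} = - 3 \cdot 2 Q = - 6 Q$)
$l{\left(W \right)} = 2 W^{2}$ ($l{\left(W \right)} = \left(W^{2} + W W\right) + - 4 \left(\left(-6\right) \left(-3\right)\right) 0 = \left(W^{2} + W^{2}\right) + \left(-4\right) 18 \cdot 0 = 2 W^{2} - 0 = 2 W^{2} + 0 = 2 W^{2}$)
$q{\left(371 \right)} - l{\left(557 \right)} = -409 - 2 \cdot 557^{2} = -409 - 2 \cdot 310249 = -409 - 620498 = -620907$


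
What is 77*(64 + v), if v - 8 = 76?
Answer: 11396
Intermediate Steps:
v = 84 (v = 8 + 76 = 84)
77*(64 + v) = 77*(64 + 84) = 77*148 = 11396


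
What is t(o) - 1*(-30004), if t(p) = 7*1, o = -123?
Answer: 30011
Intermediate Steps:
t(p) = 7
t(o) - 1*(-30004) = 7 - 1*(-30004) = 7 + 30004 = 30011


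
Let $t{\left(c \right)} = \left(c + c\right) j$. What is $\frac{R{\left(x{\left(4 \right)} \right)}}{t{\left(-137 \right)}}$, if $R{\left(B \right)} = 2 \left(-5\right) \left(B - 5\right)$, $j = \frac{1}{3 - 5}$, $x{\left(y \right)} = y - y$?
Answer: $\frac{50}{137} \approx 0.36496$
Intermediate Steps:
$x{\left(y \right)} = 0$
$j = - \frac{1}{2}$ ($j = \frac{1}{-2} = - \frac{1}{2} \approx -0.5$)
$R{\left(B \right)} = 50 - 10 B$ ($R{\left(B \right)} = - 10 \left(B - 5\right) = - 10 \left(-5 + B\right) = 50 - 10 B$)
$t{\left(c \right)} = - c$ ($t{\left(c \right)} = \left(c + c\right) \left(- \frac{1}{2}\right) = 2 c \left(- \frac{1}{2}\right) = - c$)
$\frac{R{\left(x{\left(4 \right)} \right)}}{t{\left(-137 \right)}} = \frac{50 - 0}{\left(-1\right) \left(-137\right)} = \frac{50 + 0}{137} = 50 \cdot \frac{1}{137} = \frac{50}{137}$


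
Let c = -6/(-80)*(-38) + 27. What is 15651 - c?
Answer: 312537/20 ≈ 15627.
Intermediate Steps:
c = 483/20 (c = -6*(-1/80)*(-38) + 27 = (3/40)*(-38) + 27 = -57/20 + 27 = 483/20 ≈ 24.150)
15651 - c = 15651 - 1*483/20 = 15651 - 483/20 = 312537/20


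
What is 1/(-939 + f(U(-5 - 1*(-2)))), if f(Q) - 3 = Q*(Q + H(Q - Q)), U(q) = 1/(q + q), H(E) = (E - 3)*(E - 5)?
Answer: -36/33785 ≈ -0.0010656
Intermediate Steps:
H(E) = (-5 + E)*(-3 + E) (H(E) = (-3 + E)*(-5 + E) = (-5 + E)*(-3 + E))
U(q) = 1/(2*q)
f(Q) = 3 + Q*(15 + Q) (f(Q) = 3 + Q*(Q + (15 + (Q - Q)² - 8*(Q - Q))) = 3 + Q*(Q + (15 + 0² - 8*0)) = 3 + Q*(Q + (15 + 0 + 0)) = 3 + Q*(Q + 15) = 3 + Q*(15 + Q))
1/(-939 + f(U(-5 - 1*(-2)))) = 1/(-939 + (3 + (1/(2*(-5 - 1*(-2))))² + 15*(1/(2*(-5 - 1*(-2)))))) = 1/(-939 + (3 + (1/(2*(-5 + 2)))² + 15*(1/(2*(-5 + 2))))) = 1/(-939 + (3 + ((½)/(-3))² + 15*((½)/(-3)))) = 1/(-939 + (3 + ((½)*(-⅓))² + 15*((½)*(-⅓)))) = 1/(-939 + (3 + (-⅙)² + 15*(-⅙))) = 1/(-939 + (3 + 1/36 - 5/2)) = 1/(-939 + 19/36) = 1/(-33785/36) = -36/33785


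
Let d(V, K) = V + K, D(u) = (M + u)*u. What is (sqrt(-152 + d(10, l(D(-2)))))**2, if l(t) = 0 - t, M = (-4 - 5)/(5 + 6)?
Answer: -1624/11 ≈ -147.64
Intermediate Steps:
M = -9/11 ≈ -0.81818
D(u) = u*(-9/11 + u) (D(u) = (-9/11 + u)*u = u*(-9/11 + u))
l(t) = -t
d(V, K) = K + V
(sqrt(-152 + d(10, l(D(-2)))))**2 = (sqrt(-152 + (-(-2)*(-9 + 11*(-2))/11 + 10)))**2 = (sqrt(-152 + (-(-2)*(-9 - 22)/11 + 10)))**2 = (sqrt(-152 + (-(-2)*(-31)/11 + 10)))**2 = (sqrt(-152 + (-1*62/11 + 10)))**2 = (sqrt(-152 + (-62/11 + 10)))**2 = (sqrt(-152 + 48/11))**2 = (sqrt(-1624/11))**2 = (2*I*sqrt(4466)/11)**2 = -1624/11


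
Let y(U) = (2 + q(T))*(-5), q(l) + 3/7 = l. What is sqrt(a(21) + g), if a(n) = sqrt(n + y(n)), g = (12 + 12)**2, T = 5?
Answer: sqrt(28224 + 7*I*sqrt(581))/7 ≈ 24.0 + 0.071738*I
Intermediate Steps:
q(l) = -3/7 + l
y(U) = -230/7 (y(U) = (2 + (-3/7 + 5))*(-5) = (2 + 32/7)*(-5) = (46/7)*(-5) = -230/7)
g = 576 (g = 24**2 = 576)
a(n) = sqrt(-230/7 + n) (a(n) = sqrt(n - 230/7) = sqrt(-230/7 + n))
sqrt(a(21) + g) = sqrt(sqrt(-1610 + 49*21)/7 + 576) = sqrt(sqrt(-1610 + 1029)/7 + 576) = sqrt(sqrt(-581)/7 + 576) = sqrt((I*sqrt(581))/7 + 576) = sqrt(I*sqrt(581)/7 + 576) = sqrt(576 + I*sqrt(581)/7)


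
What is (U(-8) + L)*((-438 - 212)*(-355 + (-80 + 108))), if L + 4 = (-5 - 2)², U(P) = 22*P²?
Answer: 308835150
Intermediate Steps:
L = 45 (L = -4 + (-5 - 2)² = -4 + (-7)² = -4 + 49 = 45)
(U(-8) + L)*((-438 - 212)*(-355 + (-80 + 108))) = (22*(-8)² + 45)*((-438 - 212)*(-355 + (-80 + 108))) = (22*64 + 45)*(-650*(-355 + 28)) = (1408 + 45)*(-650*(-327)) = 1453*212550 = 308835150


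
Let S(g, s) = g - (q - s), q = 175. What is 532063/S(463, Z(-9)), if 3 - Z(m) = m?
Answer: 532063/300 ≈ 1773.5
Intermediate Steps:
Z(m) = 3 - m
S(g, s) = -175 + g + s (S(g, s) = g - (175 - s) = g + (-175 + s) = -175 + g + s)
532063/S(463, Z(-9)) = 532063/(-175 + 463 + (3 - 1*(-9))) = 532063/(-175 + 463 + (3 + 9)) = 532063/(-175 + 463 + 12) = 532063/300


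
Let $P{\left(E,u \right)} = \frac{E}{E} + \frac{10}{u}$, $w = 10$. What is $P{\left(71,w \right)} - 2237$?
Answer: $-2235$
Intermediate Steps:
$P{\left(E,u \right)} = 1 + \frac{10}{u}$
$P{\left(71,w \right)} - 2237 = \frac{10 + 10}{10} - 2237 = \frac{1}{10} \cdot 20 - 2237 = 2 - 2237 = -2235$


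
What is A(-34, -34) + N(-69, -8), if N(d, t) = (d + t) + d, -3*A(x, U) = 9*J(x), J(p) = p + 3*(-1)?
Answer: -35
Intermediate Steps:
J(p) = -3 + p (J(p) = p - 3 = -3 + p)
A(x, U) = 9 - 3*x (A(x, U) = -3*(-3 + x) = -(-27 + 9*x)/3 = 9 - 3*x)
N(d, t) = t + 2*d
A(-34, -34) + N(-69, -8) = (9 - 3*(-34)) + (-8 + 2*(-69)) = (9 + 102) + (-8 - 138) = 111 - 146 = -35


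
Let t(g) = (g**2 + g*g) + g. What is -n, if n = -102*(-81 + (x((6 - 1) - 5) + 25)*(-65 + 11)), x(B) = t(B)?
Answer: -145962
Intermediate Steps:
t(g) = g + 2*g**2 (t(g) = (g**2 + g**2) + g = 2*g**2 + g = g + 2*g**2)
x(B) = B*(1 + 2*B)
n = 145962 (n = -102*(-81 + (((6 - 1) - 5)*(1 + 2*((6 - 1) - 5)) + 25)*(-65 + 11)) = -102*(-81 + ((5 - 5)*(1 + 2*(5 - 5)) + 25)*(-54)) = -102*(-81 + (0*(1 + 2*0) + 25)*(-54)) = -102*(-81 + (0*(1 + 0) + 25)*(-54)) = -102*(-81 + (0*1 + 25)*(-54)) = -102*(-81 + (0 + 25)*(-54)) = -102*(-81 + 25*(-54)) = -102*(-81 - 1350) = -102*(-1431) = 145962)
-n = -1*145962 = -145962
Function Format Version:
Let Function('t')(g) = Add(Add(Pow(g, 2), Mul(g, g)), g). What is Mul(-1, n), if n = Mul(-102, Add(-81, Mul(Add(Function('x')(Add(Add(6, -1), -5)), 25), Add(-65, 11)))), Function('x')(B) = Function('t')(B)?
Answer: -145962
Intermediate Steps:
Function('t')(g) = Add(g, Mul(2, Pow(g, 2))) (Function('t')(g) = Add(Add(Pow(g, 2), Pow(g, 2)), g) = Add(Mul(2, Pow(g, 2)), g) = Add(g, Mul(2, Pow(g, 2))))
Function('x')(B) = Mul(B, Add(1, Mul(2, B)))
n = 145962 (n = Mul(-102, Add(-81, Mul(Add(Mul(Add(Add(6, -1), -5), Add(1, Mul(2, Add(Add(6, -1), -5)))), 25), Add(-65, 11)))) = Mul(-102, Add(-81, Mul(Add(Mul(Add(5, -5), Add(1, Mul(2, Add(5, -5)))), 25), -54))) = Mul(-102, Add(-81, Mul(Add(Mul(0, Add(1, Mul(2, 0))), 25), -54))) = Mul(-102, Add(-81, Mul(Add(Mul(0, Add(1, 0)), 25), -54))) = Mul(-102, Add(-81, Mul(Add(Mul(0, 1), 25), -54))) = Mul(-102, Add(-81, Mul(Add(0, 25), -54))) = Mul(-102, Add(-81, Mul(25, -54))) = Mul(-102, Add(-81, -1350)) = Mul(-102, -1431) = 145962)
Mul(-1, n) = Mul(-1, 145962) = -145962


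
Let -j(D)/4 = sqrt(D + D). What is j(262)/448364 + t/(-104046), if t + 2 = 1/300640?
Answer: 601279/31280389440 - 2*sqrt(131)/112091 ≈ -0.00018500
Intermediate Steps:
j(D) = -4*sqrt(2)*sqrt(D) (j(D) = -4*sqrt(D + D) = -4*sqrt(2)*sqrt(D))
t = -601279/300640 (t = -2 + 1/300640 = -601279/300640 ≈ -2.0000)
j(262)/448364 + t/(-104046) = -4*sqrt(2)*sqrt(262)/448364 - 601279/300640/(-104046) = -8*sqrt(131)*(1/448364) - 601279/300640*(-1/104046) = -2*sqrt(131)/112091 + 601279/31280389440 = 601279/31280389440 - 2*sqrt(131)/112091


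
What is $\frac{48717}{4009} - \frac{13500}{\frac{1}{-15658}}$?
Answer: $\frac{847434495717}{4009} \approx 2.1138 \cdot 10^{8}$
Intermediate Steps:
$\frac{48717}{4009} - \frac{13500}{\frac{1}{-15658}} = 48717 \cdot \frac{1}{4009} - \frac{13500}{- \frac{1}{15658}} = \frac{48717}{4009} - -211383000 = \frac{48717}{4009} + 211383000 = \frac{847434495717}{4009}$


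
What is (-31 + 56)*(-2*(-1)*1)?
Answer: 50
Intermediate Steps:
(-31 + 56)*(-2*(-1)*1) = 25*(2*1) = 25*2 = 50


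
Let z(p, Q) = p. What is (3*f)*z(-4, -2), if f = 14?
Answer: -168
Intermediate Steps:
(3*f)*z(-4, -2) = (3*14)*(-4) = 42*(-4) = -168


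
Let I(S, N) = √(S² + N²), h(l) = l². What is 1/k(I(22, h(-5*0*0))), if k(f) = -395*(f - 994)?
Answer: 1/383940 ≈ 2.6046e-6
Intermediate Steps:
I(S, N) = √(N² + S²)
k(f) = 392630 - 395*f (k(f) = -395*(-994 + f) = 392630 - 395*f)
1/k(I(22, h(-5*0*0))) = 1/(392630 - 395*√(((-5*0*0)²)² + 22²)) = 1/(392630 - 395*√(((0*0)²)² + 484)) = 1/(392630 - 395*√((0²)² + 484)) = 1/(392630 - 395*√(0² + 484)) = 1/(392630 - 395*√(0 + 484)) = 1/(392630 - 395*√484) = 1/(392630 - 395*22) = 1/(392630 - 8690) = 1/383940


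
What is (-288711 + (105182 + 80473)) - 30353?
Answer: -133409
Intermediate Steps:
(-288711 + (105182 + 80473)) - 30353 = (-288711 + 185655) - 30353 = -103056 - 30353 = -133409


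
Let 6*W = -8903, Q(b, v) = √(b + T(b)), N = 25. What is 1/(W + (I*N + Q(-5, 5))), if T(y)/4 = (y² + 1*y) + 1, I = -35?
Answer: -84918/200304565 - 36*√79/200304565 ≈ -0.00042554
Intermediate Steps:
T(y) = 4 + 4*y + 4*y² (T(y) = 4*((y² + 1*y) + 1) = 4*((y² + y) + 1) = 4*((y + y²) + 1) = 4*(1 + y + y²) = 4 + 4*y + 4*y²)
Q(b, v) = √(4 + 4*b² + 5*b) (Q(b, v) = √(b + (4 + 4*b + 4*b²)) = √(4 + 4*b² + 5*b))
W = -8903/6 (W = (⅙)*(-8903) = -8903/6 ≈ -1483.8)
1/(W + (I*N + Q(-5, 5))) = 1/(-8903/6 + (-35*25 + √(4 + 4*(-5)² + 5*(-5)))) = 1/(-8903/6 + (-875 + √(4 + 4*25 - 25))) = 1/(-8903/6 + (-875 + √(4 + 100 - 25))) = 1/(-8903/6 + (-875 + √79)) = 1/(-14153/6 + √79)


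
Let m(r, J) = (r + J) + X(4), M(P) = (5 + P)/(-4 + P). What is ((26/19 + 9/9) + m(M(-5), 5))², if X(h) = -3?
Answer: 6889/361 ≈ 19.083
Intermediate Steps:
M(P) = (5 + P)/(-4 + P)
m(r, J) = -3 + J + r (m(r, J) = (r + J) - 3 = (J + r) - 3 = -3 + J + r)
((26/19 + 9/9) + m(M(-5), 5))² = ((26/19 + 9/9) + (-3 + 5 + (5 - 5)/(-4 - 5)))² = ((26*(1/19) + 9*(⅑)) + (-3 + 5 + 0/(-9)))² = ((26/19 + 1) + (-3 + 5 - ⅑*0))² = (45/19 + (-3 + 5 + 0))² = (45/19 + 2)² = (83/19)² = 6889/361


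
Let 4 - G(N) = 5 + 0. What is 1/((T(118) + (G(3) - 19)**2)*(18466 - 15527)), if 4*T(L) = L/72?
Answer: 144/169459801 ≈ 8.4976e-7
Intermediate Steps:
T(L) = L/288 (T(L) = (L/72)/4 = L/288)
G(N) = -1 (G(N) = 4 - (5 + 0) = 4 - 1*5 = 4 - 5 = -1)
1/((T(118) + (G(3) - 19)**2)*(18466 - 15527)) = 1/(((1/288)*118 + (-1 - 19)**2)*(18466 - 15527)) = 1/((59/144 + (-20)**2)*2939) = 1/((59/144 + 400)*2939) = 1/((57659/144)*2939) = 1/(169459801/144) = 144/169459801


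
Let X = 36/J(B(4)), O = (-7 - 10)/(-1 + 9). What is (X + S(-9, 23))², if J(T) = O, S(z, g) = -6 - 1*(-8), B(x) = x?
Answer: 64516/289 ≈ 223.24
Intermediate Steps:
S(z, g) = 2 (S(z, g) = -6 + 8 = 2)
O = -17/8 ≈ -2.1250
J(T) = -17/8
X = -288/17 (X = 36/(-17/8) = 36*(-8/17) = -288/17 ≈ -16.941)
(X + S(-9, 23))² = (-288/17 + 2)² = (-254/17)² = 64516/289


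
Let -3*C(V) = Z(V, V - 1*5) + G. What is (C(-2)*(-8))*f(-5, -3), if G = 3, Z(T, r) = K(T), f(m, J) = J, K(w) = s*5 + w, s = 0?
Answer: -8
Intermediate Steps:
K(w) = w (K(w) = 0*5 + w = 0 + w = w)
Z(T, r) = T
C(V) = -1 - V/3 (C(V) = -(V + 3)/3 = -(3 + V)/3 = -1 - V/3)
(C(-2)*(-8))*f(-5, -3) = ((-1 - ⅓*(-2))*(-8))*(-3) = ((-1 + ⅔)*(-8))*(-3) = -⅓*(-8)*(-3) = (8/3)*(-3) = -8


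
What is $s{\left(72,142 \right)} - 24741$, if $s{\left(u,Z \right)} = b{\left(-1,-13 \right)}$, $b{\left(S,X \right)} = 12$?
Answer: $-24729$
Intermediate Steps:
$s{\left(u,Z \right)} = 12$
$s{\left(72,142 \right)} - 24741 = 12 - 24741 = -24729$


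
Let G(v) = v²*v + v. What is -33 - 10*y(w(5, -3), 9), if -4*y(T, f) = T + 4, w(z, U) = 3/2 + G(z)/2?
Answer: 573/4 ≈ 143.25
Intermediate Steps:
G(v) = v + v³ (G(v) = v³ + v = v + v³)
w(z, U) = 3/2 + z/2 + z³/2 (w(z, U) = 3/2 + (z + z³)/2 = 3*(½) + (z + z³)*(½) = 3/2 + (z/2 + z³/2) = 3/2 + z/2 + z³/2)
y(T, f) = -1 - T/4 (y(T, f) = -(T + 4)/4 = -(4 + T)/4 = -1 - T/4)
-33 - 10*y(w(5, -3), 9) = -33 - 10*(-1 - (3/2 + (½)*5 + (½)*5³)/4) = -33 - 10*(-1 - (3/2 + 5/2 + (½)*125)/4) = -33 - 10*(-1 - (3/2 + 5/2 + 125/2)/4) = -33 - 10*(-1 - ¼*133/2) = -33 - 10*(-1 - 133/8) = -33 - 10*(-141/8) = -33 + 705/4 = 573/4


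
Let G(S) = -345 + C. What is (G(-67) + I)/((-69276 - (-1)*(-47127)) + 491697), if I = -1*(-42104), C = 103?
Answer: 6977/62549 ≈ 0.11154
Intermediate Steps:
G(S) = -242 (G(S) = -345 + 103 = -242)
I = 42104
(G(-67) + I)/((-69276 - (-1)*(-47127)) + 491697) = (-242 + 42104)/((-69276 - (-1)*(-47127)) + 491697) = 41862/((-69276 - 1*47127) + 491697) = 41862/((-69276 - 47127) + 491697) = 41862/(-116403 + 491697) = 41862/375294 = 41862*(1/375294) = 6977/62549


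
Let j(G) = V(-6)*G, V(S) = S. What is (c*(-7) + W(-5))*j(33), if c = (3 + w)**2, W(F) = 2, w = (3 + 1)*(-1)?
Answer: 990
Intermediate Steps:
w = -4 (w = 4*(-1) = -4)
c = 1 (c = (3 - 4)**2 = (-1)**2 = 1)
j(G) = -6*G
(c*(-7) + W(-5))*j(33) = (1*(-7) + 2)*(-6*33) = (-7 + 2)*(-198) = -5*(-198) = 990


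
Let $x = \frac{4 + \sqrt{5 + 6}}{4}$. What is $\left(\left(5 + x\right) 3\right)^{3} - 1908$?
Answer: $\frac{34065}{8} + \frac{46953 \sqrt{11}}{64} \approx 6691.3$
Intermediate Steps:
$x = 1 + \frac{\sqrt{11}}{4}$ ($x = \left(4 + \sqrt{11}\right) \frac{1}{4} = 1 + \frac{\sqrt{11}}{4} \approx 1.8292$)
$\left(\left(5 + x\right) 3\right)^{3} - 1908 = \left(\left(5 + \left(1 + \frac{\sqrt{11}}{4}\right)\right) 3\right)^{3} - 1908 = \left(\left(6 + \frac{\sqrt{11}}{4}\right) 3\right)^{3} - 1908 = \left(18 + \frac{3 \sqrt{11}}{4}\right)^{3} - 1908 = -1908 + \left(18 + \frac{3 \sqrt{11}}{4}\right)^{3}$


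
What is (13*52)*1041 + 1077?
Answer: 704793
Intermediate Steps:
(13*52)*1041 + 1077 = 676*1041 + 1077 = 703716 + 1077 = 704793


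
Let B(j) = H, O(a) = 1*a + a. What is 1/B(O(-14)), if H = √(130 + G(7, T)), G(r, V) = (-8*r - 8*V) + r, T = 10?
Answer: 1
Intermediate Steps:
G(r, V) = -8*V - 7*r (G(r, V) = (-8*V - 8*r) + r = -8*V - 7*r)
O(a) = 2*a (O(a) = a + a = 2*a)
H = 1 (H = √(130 + (-8*10 - 7*7)) = √(130 + (-80 - 49)) = √(130 - 129) = √1 = 1)
B(j) = 1
1/B(O(-14)) = 1/1 = 1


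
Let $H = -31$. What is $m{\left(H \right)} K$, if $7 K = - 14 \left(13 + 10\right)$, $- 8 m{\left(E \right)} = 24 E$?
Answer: $-4278$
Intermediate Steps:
$m{\left(E \right)} = - 3 E$ ($m{\left(E \right)} = - \frac{24 E}{8} = - 3 E$)
$K = -46$ ($K = \frac{\left(-14\right) \left(13 + 10\right)}{7} = \frac{\left(-14\right) 23}{7} = \frac{1}{7} \left(-322\right) = -46$)
$m{\left(H \right)} K = \left(-3\right) \left(-31\right) \left(-46\right) = 93 \left(-46\right) = -4278$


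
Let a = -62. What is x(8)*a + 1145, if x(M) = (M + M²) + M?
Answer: -3815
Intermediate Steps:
x(M) = M² + 2*M
x(8)*a + 1145 = (8*(2 + 8))*(-62) + 1145 = (8*10)*(-62) + 1145 = 80*(-62) + 1145 = -4960 + 1145 = -3815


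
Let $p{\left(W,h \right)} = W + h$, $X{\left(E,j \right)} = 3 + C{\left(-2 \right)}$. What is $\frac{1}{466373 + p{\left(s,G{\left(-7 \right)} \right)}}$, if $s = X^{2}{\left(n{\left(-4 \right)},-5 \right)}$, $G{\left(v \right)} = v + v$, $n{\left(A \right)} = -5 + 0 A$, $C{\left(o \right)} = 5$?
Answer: $\frac{1}{466423} \approx 2.144 \cdot 10^{-6}$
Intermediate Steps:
$n{\left(A \right)} = -5$ ($n{\left(A \right)} = -5 + 0 = -5$)
$X{\left(E,j \right)} = 8$ ($X{\left(E,j \right)} = 3 + 5 = 8$)
$G{\left(v \right)} = 2 v$
$s = 64$ ($s = 8^{2} = 64$)
$\frac{1}{466373 + p{\left(s,G{\left(-7 \right)} \right)}} = \frac{1}{466373 + \left(64 + 2 \left(-7\right)\right)} = \frac{1}{466373 + \left(64 - 14\right)} = \frac{1}{466373 + 50} = \frac{1}{466423}$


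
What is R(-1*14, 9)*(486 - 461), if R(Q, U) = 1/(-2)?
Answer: -25/2 ≈ -12.500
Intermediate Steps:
R(Q, U) = -1/2
R(-1*14, 9)*(486 - 461) = -(486 - 461)/2 = -1/2*25 = -25/2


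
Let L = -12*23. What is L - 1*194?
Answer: -470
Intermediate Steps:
L = -276
L - 1*194 = -276 - 1*194 = -276 - 194 = -470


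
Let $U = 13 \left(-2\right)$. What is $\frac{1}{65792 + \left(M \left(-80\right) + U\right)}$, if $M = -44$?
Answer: $\frac{1}{69286} \approx 1.4433 \cdot 10^{-5}$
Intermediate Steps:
$U = -26$
$\frac{1}{65792 + \left(M \left(-80\right) + U\right)} = \frac{1}{65792 - -3494} = \frac{1}{65792 + \left(3520 - 26\right)} = \frac{1}{65792 + 3494} = \frac{1}{69286}$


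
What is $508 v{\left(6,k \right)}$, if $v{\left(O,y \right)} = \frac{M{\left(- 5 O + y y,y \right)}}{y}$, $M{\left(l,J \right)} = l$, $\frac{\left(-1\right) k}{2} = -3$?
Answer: $508$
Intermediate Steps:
$k = 6$ ($k = \left(-2\right) \left(-3\right) = 6$)
$v{\left(O,y \right)} = \frac{y^{2} - 5 O}{y}$ ($v{\left(O,y \right)} = \frac{- 5 O + y y}{y} = \frac{- 5 O + y^{2}}{y} = \frac{y^{2} - 5 O}{y}$)
$508 v{\left(6,k \right)} = 508 \left(6 - \frac{30}{6}\right) = 508 \left(6 - 30 \cdot \frac{1}{6}\right) = 508 \left(6 - 5\right) = 508 \cdot 1 = 508$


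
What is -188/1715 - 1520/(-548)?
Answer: 625944/234955 ≈ 2.6641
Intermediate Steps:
-188/1715 - 1520/(-548) = -188*1/1715 - 1520*(-1/548) = -188/1715 + 380/137 = 625944/234955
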